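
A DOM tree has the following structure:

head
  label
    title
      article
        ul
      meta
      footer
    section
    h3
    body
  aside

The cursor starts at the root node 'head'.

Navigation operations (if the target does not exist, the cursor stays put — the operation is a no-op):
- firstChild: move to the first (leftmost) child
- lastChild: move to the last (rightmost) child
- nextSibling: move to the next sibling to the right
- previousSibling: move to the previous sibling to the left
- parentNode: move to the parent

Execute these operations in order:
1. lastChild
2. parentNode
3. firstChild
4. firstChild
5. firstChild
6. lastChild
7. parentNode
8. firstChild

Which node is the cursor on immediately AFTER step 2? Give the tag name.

Answer: head

Derivation:
After 1 (lastChild): aside
After 2 (parentNode): head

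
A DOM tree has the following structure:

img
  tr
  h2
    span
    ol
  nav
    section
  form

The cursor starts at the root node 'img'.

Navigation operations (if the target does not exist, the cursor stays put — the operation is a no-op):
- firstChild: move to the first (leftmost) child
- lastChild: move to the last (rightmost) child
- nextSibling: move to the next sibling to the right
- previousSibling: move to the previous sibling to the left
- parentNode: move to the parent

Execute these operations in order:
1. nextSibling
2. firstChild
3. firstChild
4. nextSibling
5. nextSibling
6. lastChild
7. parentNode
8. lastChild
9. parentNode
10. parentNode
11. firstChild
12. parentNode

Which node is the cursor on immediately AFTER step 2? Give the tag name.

After 1 (nextSibling): img (no-op, stayed)
After 2 (firstChild): tr

Answer: tr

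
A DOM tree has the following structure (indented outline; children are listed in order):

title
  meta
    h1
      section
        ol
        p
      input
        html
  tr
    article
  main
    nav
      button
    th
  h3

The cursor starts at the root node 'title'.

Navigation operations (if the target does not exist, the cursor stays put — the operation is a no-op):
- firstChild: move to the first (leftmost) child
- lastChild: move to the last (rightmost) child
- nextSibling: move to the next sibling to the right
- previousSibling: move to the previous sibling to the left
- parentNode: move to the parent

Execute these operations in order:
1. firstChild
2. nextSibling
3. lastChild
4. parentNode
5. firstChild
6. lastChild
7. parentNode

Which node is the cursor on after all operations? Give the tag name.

After 1 (firstChild): meta
After 2 (nextSibling): tr
After 3 (lastChild): article
After 4 (parentNode): tr
After 5 (firstChild): article
After 6 (lastChild): article (no-op, stayed)
After 7 (parentNode): tr

Answer: tr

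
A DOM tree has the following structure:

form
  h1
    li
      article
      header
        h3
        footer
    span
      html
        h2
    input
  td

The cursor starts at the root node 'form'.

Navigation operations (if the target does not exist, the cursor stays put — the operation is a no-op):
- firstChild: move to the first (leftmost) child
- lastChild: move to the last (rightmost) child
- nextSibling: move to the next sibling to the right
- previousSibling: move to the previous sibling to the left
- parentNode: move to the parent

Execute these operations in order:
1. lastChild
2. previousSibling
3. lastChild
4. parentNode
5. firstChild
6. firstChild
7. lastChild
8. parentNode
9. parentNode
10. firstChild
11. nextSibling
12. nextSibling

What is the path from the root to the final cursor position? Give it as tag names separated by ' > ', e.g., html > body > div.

Answer: form > h1 > input

Derivation:
After 1 (lastChild): td
After 2 (previousSibling): h1
After 3 (lastChild): input
After 4 (parentNode): h1
After 5 (firstChild): li
After 6 (firstChild): article
After 7 (lastChild): article (no-op, stayed)
After 8 (parentNode): li
After 9 (parentNode): h1
After 10 (firstChild): li
After 11 (nextSibling): span
After 12 (nextSibling): input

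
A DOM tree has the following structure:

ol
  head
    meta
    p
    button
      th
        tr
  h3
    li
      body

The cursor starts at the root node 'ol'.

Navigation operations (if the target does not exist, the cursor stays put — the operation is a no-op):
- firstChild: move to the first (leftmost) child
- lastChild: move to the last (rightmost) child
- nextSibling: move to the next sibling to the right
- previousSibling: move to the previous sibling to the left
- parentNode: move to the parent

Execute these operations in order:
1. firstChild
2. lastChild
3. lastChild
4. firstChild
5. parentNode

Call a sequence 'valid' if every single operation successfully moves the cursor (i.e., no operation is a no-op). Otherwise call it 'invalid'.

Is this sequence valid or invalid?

Answer: valid

Derivation:
After 1 (firstChild): head
After 2 (lastChild): button
After 3 (lastChild): th
After 4 (firstChild): tr
After 5 (parentNode): th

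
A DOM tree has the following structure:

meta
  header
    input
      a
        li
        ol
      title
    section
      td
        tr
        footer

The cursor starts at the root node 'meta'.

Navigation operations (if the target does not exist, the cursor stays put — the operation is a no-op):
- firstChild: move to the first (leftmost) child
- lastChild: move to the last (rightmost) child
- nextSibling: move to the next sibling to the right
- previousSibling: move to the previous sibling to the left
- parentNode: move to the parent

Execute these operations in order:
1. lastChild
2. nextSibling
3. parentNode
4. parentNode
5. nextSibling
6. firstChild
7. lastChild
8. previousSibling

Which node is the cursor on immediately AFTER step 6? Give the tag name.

Answer: header

Derivation:
After 1 (lastChild): header
After 2 (nextSibling): header (no-op, stayed)
After 3 (parentNode): meta
After 4 (parentNode): meta (no-op, stayed)
After 5 (nextSibling): meta (no-op, stayed)
After 6 (firstChild): header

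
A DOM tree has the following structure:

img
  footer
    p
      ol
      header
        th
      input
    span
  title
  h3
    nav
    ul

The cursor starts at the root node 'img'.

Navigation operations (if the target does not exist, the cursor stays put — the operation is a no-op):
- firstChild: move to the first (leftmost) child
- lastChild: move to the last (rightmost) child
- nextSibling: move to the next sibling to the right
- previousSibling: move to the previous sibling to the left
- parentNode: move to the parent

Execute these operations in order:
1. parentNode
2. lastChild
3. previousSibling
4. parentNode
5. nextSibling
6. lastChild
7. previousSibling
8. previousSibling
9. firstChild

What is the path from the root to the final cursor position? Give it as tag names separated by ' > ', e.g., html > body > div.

After 1 (parentNode): img (no-op, stayed)
After 2 (lastChild): h3
After 3 (previousSibling): title
After 4 (parentNode): img
After 5 (nextSibling): img (no-op, stayed)
After 6 (lastChild): h3
After 7 (previousSibling): title
After 8 (previousSibling): footer
After 9 (firstChild): p

Answer: img > footer > p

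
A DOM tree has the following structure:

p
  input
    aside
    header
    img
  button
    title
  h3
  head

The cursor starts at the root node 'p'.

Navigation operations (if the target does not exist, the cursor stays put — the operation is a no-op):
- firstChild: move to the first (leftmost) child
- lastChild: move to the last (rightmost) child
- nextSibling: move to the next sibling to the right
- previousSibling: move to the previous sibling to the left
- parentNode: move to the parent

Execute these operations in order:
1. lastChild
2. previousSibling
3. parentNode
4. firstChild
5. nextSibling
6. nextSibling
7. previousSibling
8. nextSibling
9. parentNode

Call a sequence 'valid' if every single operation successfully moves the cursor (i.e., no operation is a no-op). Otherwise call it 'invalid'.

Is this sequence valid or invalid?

After 1 (lastChild): head
After 2 (previousSibling): h3
After 3 (parentNode): p
After 4 (firstChild): input
After 5 (nextSibling): button
After 6 (nextSibling): h3
After 7 (previousSibling): button
After 8 (nextSibling): h3
After 9 (parentNode): p

Answer: valid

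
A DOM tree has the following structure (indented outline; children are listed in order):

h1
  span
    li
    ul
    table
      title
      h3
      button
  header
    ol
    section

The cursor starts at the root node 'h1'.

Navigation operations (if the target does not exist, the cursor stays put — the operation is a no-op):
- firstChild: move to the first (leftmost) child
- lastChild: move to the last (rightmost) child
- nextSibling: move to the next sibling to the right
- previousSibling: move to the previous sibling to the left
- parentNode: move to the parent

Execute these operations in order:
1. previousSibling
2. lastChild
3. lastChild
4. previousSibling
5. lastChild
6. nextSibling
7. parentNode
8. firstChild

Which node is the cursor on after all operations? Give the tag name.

Answer: ol

Derivation:
After 1 (previousSibling): h1 (no-op, stayed)
After 2 (lastChild): header
After 3 (lastChild): section
After 4 (previousSibling): ol
After 5 (lastChild): ol (no-op, stayed)
After 6 (nextSibling): section
After 7 (parentNode): header
After 8 (firstChild): ol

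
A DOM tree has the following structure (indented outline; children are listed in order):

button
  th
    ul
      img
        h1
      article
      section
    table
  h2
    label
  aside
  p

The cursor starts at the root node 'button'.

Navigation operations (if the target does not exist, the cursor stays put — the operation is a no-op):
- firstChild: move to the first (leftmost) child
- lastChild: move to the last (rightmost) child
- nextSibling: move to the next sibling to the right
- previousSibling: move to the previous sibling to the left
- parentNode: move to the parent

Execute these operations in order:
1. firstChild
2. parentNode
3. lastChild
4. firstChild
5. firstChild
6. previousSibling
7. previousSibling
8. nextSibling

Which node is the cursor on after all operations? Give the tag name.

Answer: aside

Derivation:
After 1 (firstChild): th
After 2 (parentNode): button
After 3 (lastChild): p
After 4 (firstChild): p (no-op, stayed)
After 5 (firstChild): p (no-op, stayed)
After 6 (previousSibling): aside
After 7 (previousSibling): h2
After 8 (nextSibling): aside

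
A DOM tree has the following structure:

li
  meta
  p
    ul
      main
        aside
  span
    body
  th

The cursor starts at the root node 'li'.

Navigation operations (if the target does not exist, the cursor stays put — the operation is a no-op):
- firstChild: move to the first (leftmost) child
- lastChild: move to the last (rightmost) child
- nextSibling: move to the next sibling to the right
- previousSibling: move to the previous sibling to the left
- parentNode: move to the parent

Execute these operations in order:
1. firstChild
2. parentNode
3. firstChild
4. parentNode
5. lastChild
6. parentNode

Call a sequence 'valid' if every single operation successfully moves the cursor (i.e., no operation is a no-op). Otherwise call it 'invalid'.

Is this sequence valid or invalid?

Answer: valid

Derivation:
After 1 (firstChild): meta
After 2 (parentNode): li
After 3 (firstChild): meta
After 4 (parentNode): li
After 5 (lastChild): th
After 6 (parentNode): li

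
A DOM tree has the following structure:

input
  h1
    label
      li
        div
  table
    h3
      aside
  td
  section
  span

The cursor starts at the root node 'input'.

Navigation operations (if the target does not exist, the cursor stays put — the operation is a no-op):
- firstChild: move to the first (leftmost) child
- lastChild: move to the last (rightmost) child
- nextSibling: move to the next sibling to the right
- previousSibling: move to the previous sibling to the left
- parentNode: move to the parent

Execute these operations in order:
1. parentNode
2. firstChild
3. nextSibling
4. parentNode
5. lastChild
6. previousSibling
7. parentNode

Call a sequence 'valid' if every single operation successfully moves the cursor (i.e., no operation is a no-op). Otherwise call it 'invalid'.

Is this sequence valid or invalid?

Answer: invalid

Derivation:
After 1 (parentNode): input (no-op, stayed)
After 2 (firstChild): h1
After 3 (nextSibling): table
After 4 (parentNode): input
After 5 (lastChild): span
After 6 (previousSibling): section
After 7 (parentNode): input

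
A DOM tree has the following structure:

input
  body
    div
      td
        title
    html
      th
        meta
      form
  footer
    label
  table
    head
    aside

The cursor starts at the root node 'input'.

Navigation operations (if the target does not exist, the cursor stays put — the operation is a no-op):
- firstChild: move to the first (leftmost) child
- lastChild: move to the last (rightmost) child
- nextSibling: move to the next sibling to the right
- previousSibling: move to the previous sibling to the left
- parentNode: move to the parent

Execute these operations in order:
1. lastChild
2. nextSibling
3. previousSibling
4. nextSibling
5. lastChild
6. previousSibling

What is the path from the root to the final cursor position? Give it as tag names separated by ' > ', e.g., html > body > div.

After 1 (lastChild): table
After 2 (nextSibling): table (no-op, stayed)
After 3 (previousSibling): footer
After 4 (nextSibling): table
After 5 (lastChild): aside
After 6 (previousSibling): head

Answer: input > table > head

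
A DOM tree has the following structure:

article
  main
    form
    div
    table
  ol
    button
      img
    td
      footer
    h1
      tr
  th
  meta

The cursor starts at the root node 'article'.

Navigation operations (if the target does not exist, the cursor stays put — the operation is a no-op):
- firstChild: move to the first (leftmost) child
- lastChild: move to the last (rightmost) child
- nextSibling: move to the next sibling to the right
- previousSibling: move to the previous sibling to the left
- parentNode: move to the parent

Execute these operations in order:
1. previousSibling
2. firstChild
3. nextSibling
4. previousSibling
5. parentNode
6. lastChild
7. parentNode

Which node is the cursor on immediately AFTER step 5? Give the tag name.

Answer: article

Derivation:
After 1 (previousSibling): article (no-op, stayed)
After 2 (firstChild): main
After 3 (nextSibling): ol
After 4 (previousSibling): main
After 5 (parentNode): article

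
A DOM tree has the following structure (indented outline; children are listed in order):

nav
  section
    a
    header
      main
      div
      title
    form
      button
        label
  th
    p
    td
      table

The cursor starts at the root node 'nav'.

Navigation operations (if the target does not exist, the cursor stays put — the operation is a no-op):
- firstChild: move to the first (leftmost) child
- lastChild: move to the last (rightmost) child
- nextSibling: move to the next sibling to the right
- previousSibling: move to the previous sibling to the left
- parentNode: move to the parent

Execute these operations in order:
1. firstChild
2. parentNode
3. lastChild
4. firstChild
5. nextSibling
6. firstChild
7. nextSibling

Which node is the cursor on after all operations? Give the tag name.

Answer: table

Derivation:
After 1 (firstChild): section
After 2 (parentNode): nav
After 3 (lastChild): th
After 4 (firstChild): p
After 5 (nextSibling): td
After 6 (firstChild): table
After 7 (nextSibling): table (no-op, stayed)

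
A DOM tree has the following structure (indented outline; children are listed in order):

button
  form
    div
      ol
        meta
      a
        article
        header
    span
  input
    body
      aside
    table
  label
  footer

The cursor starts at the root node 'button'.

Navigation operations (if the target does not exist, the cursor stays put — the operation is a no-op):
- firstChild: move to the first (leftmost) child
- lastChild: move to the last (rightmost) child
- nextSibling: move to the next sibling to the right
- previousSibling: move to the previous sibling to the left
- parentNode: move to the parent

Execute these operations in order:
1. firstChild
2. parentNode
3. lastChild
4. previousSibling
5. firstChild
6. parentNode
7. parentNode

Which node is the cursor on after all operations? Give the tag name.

After 1 (firstChild): form
After 2 (parentNode): button
After 3 (lastChild): footer
After 4 (previousSibling): label
After 5 (firstChild): label (no-op, stayed)
After 6 (parentNode): button
After 7 (parentNode): button (no-op, stayed)

Answer: button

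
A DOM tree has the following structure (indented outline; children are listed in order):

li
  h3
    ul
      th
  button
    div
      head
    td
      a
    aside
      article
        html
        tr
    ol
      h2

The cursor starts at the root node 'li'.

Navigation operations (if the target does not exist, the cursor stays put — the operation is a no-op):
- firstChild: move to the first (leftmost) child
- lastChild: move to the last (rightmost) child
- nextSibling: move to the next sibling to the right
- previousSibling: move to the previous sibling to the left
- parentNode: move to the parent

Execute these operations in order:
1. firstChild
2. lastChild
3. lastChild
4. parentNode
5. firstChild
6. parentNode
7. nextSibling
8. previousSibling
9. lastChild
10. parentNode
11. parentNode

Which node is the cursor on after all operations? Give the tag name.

After 1 (firstChild): h3
After 2 (lastChild): ul
After 3 (lastChild): th
After 4 (parentNode): ul
After 5 (firstChild): th
After 6 (parentNode): ul
After 7 (nextSibling): ul (no-op, stayed)
After 8 (previousSibling): ul (no-op, stayed)
After 9 (lastChild): th
After 10 (parentNode): ul
After 11 (parentNode): h3

Answer: h3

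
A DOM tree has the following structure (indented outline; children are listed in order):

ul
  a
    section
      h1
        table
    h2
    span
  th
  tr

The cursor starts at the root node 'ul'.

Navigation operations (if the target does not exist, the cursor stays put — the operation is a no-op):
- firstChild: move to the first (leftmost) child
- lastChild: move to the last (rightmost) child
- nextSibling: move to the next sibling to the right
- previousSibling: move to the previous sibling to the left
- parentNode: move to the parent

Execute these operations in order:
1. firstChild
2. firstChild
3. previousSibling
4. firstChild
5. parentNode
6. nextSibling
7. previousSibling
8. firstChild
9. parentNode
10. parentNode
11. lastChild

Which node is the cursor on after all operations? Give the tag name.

After 1 (firstChild): a
After 2 (firstChild): section
After 3 (previousSibling): section (no-op, stayed)
After 4 (firstChild): h1
After 5 (parentNode): section
After 6 (nextSibling): h2
After 7 (previousSibling): section
After 8 (firstChild): h1
After 9 (parentNode): section
After 10 (parentNode): a
After 11 (lastChild): span

Answer: span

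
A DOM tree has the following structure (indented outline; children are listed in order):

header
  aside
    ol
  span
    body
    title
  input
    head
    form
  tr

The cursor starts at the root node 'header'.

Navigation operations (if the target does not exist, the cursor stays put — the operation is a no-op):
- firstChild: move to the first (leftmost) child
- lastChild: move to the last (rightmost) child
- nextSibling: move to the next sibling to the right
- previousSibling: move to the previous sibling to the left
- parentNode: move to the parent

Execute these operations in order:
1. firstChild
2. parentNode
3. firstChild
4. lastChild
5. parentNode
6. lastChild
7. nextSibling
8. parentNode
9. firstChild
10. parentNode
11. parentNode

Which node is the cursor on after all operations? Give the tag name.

Answer: header

Derivation:
After 1 (firstChild): aside
After 2 (parentNode): header
After 3 (firstChild): aside
After 4 (lastChild): ol
After 5 (parentNode): aside
After 6 (lastChild): ol
After 7 (nextSibling): ol (no-op, stayed)
After 8 (parentNode): aside
After 9 (firstChild): ol
After 10 (parentNode): aside
After 11 (parentNode): header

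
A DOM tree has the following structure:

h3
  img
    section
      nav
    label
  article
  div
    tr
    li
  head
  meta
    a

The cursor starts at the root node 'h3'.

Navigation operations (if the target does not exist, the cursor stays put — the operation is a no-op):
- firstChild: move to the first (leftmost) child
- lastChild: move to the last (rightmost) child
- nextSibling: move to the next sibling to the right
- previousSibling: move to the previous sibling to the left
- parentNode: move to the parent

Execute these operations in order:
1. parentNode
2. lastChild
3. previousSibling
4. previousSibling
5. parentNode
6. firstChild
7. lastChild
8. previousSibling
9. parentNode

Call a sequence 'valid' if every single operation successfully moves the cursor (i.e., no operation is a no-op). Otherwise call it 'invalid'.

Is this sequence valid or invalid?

After 1 (parentNode): h3 (no-op, stayed)
After 2 (lastChild): meta
After 3 (previousSibling): head
After 4 (previousSibling): div
After 5 (parentNode): h3
After 6 (firstChild): img
After 7 (lastChild): label
After 8 (previousSibling): section
After 9 (parentNode): img

Answer: invalid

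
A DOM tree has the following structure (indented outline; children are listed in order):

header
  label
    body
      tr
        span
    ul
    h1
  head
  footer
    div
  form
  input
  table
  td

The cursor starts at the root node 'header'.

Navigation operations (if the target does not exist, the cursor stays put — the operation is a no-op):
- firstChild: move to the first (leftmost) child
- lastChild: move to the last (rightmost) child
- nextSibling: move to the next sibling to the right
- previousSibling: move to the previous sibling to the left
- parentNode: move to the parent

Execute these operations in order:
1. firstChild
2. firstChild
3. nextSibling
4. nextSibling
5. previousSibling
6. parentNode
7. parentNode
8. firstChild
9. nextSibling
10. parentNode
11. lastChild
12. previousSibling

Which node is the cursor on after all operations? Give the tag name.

After 1 (firstChild): label
After 2 (firstChild): body
After 3 (nextSibling): ul
After 4 (nextSibling): h1
After 5 (previousSibling): ul
After 6 (parentNode): label
After 7 (parentNode): header
After 8 (firstChild): label
After 9 (nextSibling): head
After 10 (parentNode): header
After 11 (lastChild): td
After 12 (previousSibling): table

Answer: table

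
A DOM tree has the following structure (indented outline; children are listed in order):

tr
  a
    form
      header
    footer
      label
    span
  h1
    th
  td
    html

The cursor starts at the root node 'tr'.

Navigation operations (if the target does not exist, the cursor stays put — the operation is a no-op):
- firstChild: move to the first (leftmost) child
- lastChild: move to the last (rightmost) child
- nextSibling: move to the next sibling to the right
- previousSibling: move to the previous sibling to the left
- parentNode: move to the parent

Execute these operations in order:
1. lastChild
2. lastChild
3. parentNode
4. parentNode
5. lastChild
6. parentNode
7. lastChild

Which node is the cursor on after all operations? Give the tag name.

After 1 (lastChild): td
After 2 (lastChild): html
After 3 (parentNode): td
After 4 (parentNode): tr
After 5 (lastChild): td
After 6 (parentNode): tr
After 7 (lastChild): td

Answer: td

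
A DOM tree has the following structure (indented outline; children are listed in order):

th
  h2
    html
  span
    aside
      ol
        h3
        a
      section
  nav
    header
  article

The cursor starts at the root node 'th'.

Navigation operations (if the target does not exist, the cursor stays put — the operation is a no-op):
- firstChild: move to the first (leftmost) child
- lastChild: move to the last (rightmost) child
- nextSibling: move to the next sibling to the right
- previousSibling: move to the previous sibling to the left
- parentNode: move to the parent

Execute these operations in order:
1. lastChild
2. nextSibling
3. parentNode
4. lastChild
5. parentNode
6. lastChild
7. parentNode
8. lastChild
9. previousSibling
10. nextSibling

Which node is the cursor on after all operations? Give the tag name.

After 1 (lastChild): article
After 2 (nextSibling): article (no-op, stayed)
After 3 (parentNode): th
After 4 (lastChild): article
After 5 (parentNode): th
After 6 (lastChild): article
After 7 (parentNode): th
After 8 (lastChild): article
After 9 (previousSibling): nav
After 10 (nextSibling): article

Answer: article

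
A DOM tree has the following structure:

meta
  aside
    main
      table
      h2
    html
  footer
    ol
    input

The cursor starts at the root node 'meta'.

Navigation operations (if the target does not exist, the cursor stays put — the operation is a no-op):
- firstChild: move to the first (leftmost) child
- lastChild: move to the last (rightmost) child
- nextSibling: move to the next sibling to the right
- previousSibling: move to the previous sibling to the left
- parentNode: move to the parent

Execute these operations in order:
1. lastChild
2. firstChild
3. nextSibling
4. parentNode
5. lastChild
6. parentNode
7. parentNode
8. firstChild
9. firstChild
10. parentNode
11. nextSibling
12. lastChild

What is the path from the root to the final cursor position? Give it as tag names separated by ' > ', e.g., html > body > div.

Answer: meta > footer > input

Derivation:
After 1 (lastChild): footer
After 2 (firstChild): ol
After 3 (nextSibling): input
After 4 (parentNode): footer
After 5 (lastChild): input
After 6 (parentNode): footer
After 7 (parentNode): meta
After 8 (firstChild): aside
After 9 (firstChild): main
After 10 (parentNode): aside
After 11 (nextSibling): footer
After 12 (lastChild): input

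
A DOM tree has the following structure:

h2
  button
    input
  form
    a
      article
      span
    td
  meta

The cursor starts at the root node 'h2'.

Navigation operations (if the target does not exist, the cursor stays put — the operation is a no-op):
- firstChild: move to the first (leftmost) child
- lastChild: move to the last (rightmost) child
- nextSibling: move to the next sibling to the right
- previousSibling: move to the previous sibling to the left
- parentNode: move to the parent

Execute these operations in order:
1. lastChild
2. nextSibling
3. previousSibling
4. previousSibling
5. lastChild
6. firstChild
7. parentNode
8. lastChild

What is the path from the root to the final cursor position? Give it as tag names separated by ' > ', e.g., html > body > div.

After 1 (lastChild): meta
After 2 (nextSibling): meta (no-op, stayed)
After 3 (previousSibling): form
After 4 (previousSibling): button
After 5 (lastChild): input
After 6 (firstChild): input (no-op, stayed)
After 7 (parentNode): button
After 8 (lastChild): input

Answer: h2 > button > input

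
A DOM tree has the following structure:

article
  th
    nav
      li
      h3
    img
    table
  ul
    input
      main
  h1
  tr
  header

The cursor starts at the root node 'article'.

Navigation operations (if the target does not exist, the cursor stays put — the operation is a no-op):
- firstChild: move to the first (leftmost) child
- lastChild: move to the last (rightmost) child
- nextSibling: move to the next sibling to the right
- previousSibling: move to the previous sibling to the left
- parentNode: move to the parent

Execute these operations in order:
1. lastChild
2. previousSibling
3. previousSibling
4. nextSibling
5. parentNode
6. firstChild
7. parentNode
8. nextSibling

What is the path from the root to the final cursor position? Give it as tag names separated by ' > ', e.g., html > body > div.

After 1 (lastChild): header
After 2 (previousSibling): tr
After 3 (previousSibling): h1
After 4 (nextSibling): tr
After 5 (parentNode): article
After 6 (firstChild): th
After 7 (parentNode): article
After 8 (nextSibling): article (no-op, stayed)

Answer: article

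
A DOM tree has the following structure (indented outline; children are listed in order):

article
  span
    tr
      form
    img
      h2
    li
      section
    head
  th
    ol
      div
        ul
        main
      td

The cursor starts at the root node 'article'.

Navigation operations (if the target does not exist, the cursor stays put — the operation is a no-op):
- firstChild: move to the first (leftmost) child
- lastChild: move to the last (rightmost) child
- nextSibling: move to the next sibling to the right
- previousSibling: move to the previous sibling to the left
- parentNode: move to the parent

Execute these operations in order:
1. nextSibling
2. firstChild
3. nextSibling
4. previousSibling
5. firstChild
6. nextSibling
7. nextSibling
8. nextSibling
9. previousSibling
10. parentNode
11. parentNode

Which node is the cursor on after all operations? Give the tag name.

Answer: article

Derivation:
After 1 (nextSibling): article (no-op, stayed)
After 2 (firstChild): span
After 3 (nextSibling): th
After 4 (previousSibling): span
After 5 (firstChild): tr
After 6 (nextSibling): img
After 7 (nextSibling): li
After 8 (nextSibling): head
After 9 (previousSibling): li
After 10 (parentNode): span
After 11 (parentNode): article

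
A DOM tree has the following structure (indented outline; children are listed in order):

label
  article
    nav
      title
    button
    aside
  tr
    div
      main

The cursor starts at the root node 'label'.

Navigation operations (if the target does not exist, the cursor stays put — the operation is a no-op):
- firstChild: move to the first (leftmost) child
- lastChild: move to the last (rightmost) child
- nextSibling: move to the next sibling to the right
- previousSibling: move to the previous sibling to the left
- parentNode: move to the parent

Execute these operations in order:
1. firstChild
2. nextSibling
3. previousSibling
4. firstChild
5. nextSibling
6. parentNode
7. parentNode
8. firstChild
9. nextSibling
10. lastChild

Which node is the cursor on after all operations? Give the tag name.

Answer: div

Derivation:
After 1 (firstChild): article
After 2 (nextSibling): tr
After 3 (previousSibling): article
After 4 (firstChild): nav
After 5 (nextSibling): button
After 6 (parentNode): article
After 7 (parentNode): label
After 8 (firstChild): article
After 9 (nextSibling): tr
After 10 (lastChild): div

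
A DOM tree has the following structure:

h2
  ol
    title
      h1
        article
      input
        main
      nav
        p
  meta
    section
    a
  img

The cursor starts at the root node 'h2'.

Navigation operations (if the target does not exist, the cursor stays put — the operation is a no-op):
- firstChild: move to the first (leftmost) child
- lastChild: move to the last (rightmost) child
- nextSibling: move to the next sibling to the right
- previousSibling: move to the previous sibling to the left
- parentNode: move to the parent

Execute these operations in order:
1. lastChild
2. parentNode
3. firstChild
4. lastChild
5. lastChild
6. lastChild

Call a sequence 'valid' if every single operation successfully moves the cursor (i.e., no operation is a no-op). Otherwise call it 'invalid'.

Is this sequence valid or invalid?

Answer: valid

Derivation:
After 1 (lastChild): img
After 2 (parentNode): h2
After 3 (firstChild): ol
After 4 (lastChild): title
After 5 (lastChild): nav
After 6 (lastChild): p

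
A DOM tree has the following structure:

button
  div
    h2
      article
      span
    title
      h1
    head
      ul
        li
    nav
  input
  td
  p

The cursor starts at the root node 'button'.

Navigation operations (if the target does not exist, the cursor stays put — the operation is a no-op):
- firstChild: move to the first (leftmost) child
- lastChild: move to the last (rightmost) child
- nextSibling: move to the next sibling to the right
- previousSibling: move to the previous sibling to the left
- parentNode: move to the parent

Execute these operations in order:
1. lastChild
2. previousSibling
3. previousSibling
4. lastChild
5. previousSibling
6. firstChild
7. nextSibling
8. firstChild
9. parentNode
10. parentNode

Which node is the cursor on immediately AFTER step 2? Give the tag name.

After 1 (lastChild): p
After 2 (previousSibling): td

Answer: td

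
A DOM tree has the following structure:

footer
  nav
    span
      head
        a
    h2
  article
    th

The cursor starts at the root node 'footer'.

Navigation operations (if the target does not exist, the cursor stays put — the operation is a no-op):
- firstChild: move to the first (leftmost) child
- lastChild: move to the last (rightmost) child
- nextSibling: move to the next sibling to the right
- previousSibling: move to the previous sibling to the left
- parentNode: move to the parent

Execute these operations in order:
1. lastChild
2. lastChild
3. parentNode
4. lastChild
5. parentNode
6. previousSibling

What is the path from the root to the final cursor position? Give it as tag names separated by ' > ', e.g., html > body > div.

Answer: footer > nav

Derivation:
After 1 (lastChild): article
After 2 (lastChild): th
After 3 (parentNode): article
After 4 (lastChild): th
After 5 (parentNode): article
After 6 (previousSibling): nav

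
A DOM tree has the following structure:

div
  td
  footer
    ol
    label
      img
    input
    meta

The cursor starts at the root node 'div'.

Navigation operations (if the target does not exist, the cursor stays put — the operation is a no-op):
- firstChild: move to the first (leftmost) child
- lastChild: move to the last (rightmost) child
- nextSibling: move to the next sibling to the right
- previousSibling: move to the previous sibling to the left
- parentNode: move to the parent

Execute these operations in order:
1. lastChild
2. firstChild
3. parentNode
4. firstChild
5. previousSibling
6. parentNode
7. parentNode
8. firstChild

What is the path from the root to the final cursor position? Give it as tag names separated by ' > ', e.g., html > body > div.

Answer: div > td

Derivation:
After 1 (lastChild): footer
After 2 (firstChild): ol
After 3 (parentNode): footer
After 4 (firstChild): ol
After 5 (previousSibling): ol (no-op, stayed)
After 6 (parentNode): footer
After 7 (parentNode): div
After 8 (firstChild): td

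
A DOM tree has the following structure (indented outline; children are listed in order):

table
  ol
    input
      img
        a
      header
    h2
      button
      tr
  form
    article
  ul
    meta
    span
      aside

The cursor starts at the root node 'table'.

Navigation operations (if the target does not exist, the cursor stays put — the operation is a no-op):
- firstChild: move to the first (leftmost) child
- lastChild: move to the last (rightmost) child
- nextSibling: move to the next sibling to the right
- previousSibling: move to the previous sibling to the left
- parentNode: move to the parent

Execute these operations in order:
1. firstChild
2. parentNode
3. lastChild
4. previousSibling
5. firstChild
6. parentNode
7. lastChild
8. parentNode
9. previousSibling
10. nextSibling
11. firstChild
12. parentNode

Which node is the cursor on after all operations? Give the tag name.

Answer: form

Derivation:
After 1 (firstChild): ol
After 2 (parentNode): table
After 3 (lastChild): ul
After 4 (previousSibling): form
After 5 (firstChild): article
After 6 (parentNode): form
After 7 (lastChild): article
After 8 (parentNode): form
After 9 (previousSibling): ol
After 10 (nextSibling): form
After 11 (firstChild): article
After 12 (parentNode): form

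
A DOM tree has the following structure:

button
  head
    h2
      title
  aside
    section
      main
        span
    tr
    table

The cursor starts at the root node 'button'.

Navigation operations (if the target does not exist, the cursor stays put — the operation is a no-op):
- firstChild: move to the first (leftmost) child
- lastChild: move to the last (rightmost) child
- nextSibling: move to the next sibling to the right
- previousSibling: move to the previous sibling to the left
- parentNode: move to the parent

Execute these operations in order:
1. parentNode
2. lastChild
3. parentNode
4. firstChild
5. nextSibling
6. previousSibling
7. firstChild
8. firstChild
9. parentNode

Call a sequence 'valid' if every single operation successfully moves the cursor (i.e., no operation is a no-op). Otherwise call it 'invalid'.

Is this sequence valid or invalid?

After 1 (parentNode): button (no-op, stayed)
After 2 (lastChild): aside
After 3 (parentNode): button
After 4 (firstChild): head
After 5 (nextSibling): aside
After 6 (previousSibling): head
After 7 (firstChild): h2
After 8 (firstChild): title
After 9 (parentNode): h2

Answer: invalid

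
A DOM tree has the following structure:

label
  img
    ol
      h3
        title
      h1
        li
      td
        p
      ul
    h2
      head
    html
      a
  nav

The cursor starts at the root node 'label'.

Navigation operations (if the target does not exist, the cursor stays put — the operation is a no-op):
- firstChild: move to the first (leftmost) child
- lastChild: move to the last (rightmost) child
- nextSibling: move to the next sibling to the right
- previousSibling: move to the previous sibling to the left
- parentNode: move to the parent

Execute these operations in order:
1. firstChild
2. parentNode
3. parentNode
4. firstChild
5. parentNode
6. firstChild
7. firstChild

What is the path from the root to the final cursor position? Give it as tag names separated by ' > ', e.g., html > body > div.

Answer: label > img > ol

Derivation:
After 1 (firstChild): img
After 2 (parentNode): label
After 3 (parentNode): label (no-op, stayed)
After 4 (firstChild): img
After 5 (parentNode): label
After 6 (firstChild): img
After 7 (firstChild): ol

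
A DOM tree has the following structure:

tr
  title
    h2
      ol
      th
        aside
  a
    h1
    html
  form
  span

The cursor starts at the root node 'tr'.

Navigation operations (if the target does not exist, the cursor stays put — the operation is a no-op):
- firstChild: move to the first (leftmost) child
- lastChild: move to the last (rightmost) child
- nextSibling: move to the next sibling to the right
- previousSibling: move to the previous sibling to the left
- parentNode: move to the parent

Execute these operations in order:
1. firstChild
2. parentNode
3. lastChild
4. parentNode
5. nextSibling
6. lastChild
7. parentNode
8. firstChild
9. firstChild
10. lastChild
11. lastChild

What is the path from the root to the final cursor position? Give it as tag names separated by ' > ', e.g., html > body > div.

After 1 (firstChild): title
After 2 (parentNode): tr
After 3 (lastChild): span
After 4 (parentNode): tr
After 5 (nextSibling): tr (no-op, stayed)
After 6 (lastChild): span
After 7 (parentNode): tr
After 8 (firstChild): title
After 9 (firstChild): h2
After 10 (lastChild): th
After 11 (lastChild): aside

Answer: tr > title > h2 > th > aside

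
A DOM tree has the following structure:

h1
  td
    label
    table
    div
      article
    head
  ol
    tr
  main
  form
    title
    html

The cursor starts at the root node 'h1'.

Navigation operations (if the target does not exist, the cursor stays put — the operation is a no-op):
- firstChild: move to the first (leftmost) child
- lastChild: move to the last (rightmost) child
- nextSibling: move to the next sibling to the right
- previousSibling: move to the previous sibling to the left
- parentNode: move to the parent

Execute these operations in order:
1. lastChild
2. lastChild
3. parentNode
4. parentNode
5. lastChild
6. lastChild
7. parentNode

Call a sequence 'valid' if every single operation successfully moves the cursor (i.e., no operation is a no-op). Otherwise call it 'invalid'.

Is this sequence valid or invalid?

After 1 (lastChild): form
After 2 (lastChild): html
After 3 (parentNode): form
After 4 (parentNode): h1
After 5 (lastChild): form
After 6 (lastChild): html
After 7 (parentNode): form

Answer: valid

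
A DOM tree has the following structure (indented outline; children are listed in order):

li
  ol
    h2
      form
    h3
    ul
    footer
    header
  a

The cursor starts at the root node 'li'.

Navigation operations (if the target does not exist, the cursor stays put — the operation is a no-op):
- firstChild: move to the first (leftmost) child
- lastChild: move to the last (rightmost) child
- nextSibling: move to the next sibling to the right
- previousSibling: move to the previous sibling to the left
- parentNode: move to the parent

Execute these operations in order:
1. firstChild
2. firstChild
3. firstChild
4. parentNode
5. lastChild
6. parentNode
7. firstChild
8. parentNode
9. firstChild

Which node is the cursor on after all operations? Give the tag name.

After 1 (firstChild): ol
After 2 (firstChild): h2
After 3 (firstChild): form
After 4 (parentNode): h2
After 5 (lastChild): form
After 6 (parentNode): h2
After 7 (firstChild): form
After 8 (parentNode): h2
After 9 (firstChild): form

Answer: form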